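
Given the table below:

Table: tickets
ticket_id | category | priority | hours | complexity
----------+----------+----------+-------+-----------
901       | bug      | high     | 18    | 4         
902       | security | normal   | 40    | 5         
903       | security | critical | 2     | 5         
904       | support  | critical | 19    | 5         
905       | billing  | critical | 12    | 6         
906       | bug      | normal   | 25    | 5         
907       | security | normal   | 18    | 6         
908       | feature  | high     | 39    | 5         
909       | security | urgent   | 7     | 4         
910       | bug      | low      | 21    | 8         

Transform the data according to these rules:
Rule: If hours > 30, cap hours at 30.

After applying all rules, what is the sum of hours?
182

Step 1: 2 records have hours > 30
Step 2: These records originally summed to 79
Step 3: After capping: 2 × 30 = 60
Step 4: Unaffected records sum: 122
Step 5: Final sum = 60 + 122 = 182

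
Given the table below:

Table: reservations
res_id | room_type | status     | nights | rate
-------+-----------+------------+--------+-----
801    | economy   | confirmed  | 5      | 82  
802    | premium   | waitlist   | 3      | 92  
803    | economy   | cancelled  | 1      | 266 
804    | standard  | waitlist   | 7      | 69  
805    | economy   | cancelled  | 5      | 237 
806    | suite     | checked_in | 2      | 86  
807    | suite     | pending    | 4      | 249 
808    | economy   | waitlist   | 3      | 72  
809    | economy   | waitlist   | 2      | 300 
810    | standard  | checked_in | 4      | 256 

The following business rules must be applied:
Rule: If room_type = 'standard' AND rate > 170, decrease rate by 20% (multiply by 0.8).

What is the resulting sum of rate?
1657.8

Step 1: Find records where room_type = 'standard' AND rate > 170
Step 2: 1 records match, summing to 256
Step 3: After multiplier: 256 × 0.8 = 204.8
Step 4: Unaffected records sum: 1453
Step 5: Final sum = 204.8 + 1453 = 1657.8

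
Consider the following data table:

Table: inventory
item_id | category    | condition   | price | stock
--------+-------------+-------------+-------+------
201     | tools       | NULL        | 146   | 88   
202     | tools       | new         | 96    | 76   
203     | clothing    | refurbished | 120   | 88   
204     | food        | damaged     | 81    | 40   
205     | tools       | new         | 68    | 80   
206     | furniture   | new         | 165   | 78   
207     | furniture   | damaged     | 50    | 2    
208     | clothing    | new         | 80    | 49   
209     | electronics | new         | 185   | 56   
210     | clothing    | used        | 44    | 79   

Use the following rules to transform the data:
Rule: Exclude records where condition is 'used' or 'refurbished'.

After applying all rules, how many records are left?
8

Step 1: Count records to exclude
  - 1 (used) + 1 (refurbished) = 2 records
Step 2: Total records: 10
Step 3: Remaining = 10 - 2 = 8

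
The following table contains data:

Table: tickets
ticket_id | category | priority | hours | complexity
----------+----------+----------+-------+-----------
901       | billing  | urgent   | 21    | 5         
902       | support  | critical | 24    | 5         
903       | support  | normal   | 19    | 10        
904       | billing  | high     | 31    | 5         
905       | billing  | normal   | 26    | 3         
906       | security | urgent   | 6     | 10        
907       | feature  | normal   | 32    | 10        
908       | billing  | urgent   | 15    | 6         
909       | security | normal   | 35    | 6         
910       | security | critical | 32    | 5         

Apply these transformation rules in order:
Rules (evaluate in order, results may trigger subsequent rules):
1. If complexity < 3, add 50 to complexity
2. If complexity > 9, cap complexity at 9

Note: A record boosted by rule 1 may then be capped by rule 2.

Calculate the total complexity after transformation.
62

Step 1: Apply rule 1 to records with complexity < 3
  - 0 records get bonus of 50
  - Of these, 0 records then exceed 9 and get capped
Step 2: Apply rule 2 to records with complexity > 9
  - 3 records (original) are capped
Step 3: Calculate final sum = 62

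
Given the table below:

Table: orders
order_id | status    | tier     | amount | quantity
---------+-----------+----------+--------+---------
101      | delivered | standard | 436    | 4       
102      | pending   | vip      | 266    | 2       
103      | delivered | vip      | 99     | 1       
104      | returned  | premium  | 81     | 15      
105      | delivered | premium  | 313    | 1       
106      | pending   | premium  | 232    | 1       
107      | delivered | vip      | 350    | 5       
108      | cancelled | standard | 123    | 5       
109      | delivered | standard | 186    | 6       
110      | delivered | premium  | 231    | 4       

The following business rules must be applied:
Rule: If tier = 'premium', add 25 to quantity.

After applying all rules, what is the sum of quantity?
144

Step 1: Count records where tier = 'premium': 4
Step 2: Total bonus added: 4 × 25 = 100
Step 3: Original sum of quantity: 44
Step 4: Final sum = 44 + 100 = 144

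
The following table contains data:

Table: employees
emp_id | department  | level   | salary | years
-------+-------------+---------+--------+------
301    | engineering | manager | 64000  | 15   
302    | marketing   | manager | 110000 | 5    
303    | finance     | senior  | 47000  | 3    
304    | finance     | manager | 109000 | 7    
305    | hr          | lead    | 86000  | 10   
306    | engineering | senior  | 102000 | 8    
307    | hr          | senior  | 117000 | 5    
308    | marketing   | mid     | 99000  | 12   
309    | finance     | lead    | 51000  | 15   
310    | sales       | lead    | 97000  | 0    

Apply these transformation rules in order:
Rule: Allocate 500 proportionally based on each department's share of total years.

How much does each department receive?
engineering: 143.75, finance: 156.25, hr: 93.75, marketing: 106.25, sales: 0.0

Step 1: Calculate total years = 80
Step 2: Calculate each department's proportion:
  engineering: 23/80 = 28.75% → 143.75
  finance: 25/80 = 31.25% → 156.25
  hr: 15/80 = 18.75% → 93.75
  marketing: 17/80 = 21.25% → 106.25
  sales: 0/80 = 0.00% → 0.0
Step 3: Verify: sum of allocations ≈ 500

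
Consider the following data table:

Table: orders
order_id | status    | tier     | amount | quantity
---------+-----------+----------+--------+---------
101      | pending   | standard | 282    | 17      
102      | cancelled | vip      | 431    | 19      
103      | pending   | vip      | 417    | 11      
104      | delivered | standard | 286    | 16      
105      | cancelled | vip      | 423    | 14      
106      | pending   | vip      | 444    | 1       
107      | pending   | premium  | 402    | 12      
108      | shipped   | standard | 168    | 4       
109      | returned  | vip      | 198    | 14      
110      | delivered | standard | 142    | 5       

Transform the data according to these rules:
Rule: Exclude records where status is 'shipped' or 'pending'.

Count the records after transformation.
5

Step 1: Count records to exclude
  - 1 (shipped) + 4 (pending) = 5 records
Step 2: Total records: 10
Step 3: Remaining = 10 - 5 = 5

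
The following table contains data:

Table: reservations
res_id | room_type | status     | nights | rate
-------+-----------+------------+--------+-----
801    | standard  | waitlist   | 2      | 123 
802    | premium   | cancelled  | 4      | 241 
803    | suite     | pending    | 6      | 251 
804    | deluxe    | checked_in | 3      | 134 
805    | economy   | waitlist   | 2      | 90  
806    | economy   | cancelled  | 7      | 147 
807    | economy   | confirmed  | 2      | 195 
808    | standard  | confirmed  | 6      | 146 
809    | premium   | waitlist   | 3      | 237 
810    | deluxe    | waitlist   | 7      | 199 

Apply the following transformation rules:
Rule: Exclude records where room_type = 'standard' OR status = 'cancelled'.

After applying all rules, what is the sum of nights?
23

Step 1: Find records where room_type = 'standard' OR status = 'cancelled'
Step 2: 4 records match, summing to 19
Step 3: Original sum: 42
Step 4: Remaining sum = 42 - 19 = 23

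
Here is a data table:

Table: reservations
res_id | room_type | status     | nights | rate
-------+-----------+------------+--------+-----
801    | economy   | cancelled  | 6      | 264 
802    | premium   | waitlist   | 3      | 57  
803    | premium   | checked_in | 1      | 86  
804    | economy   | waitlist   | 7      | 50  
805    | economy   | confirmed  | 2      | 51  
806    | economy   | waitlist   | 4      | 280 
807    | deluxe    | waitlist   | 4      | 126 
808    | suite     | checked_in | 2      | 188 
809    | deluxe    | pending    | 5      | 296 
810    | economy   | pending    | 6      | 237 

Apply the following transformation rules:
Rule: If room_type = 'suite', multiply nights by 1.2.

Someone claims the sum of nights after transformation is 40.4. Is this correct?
Yes, the result is correct.

Step 1: Calculate the correct sum after transformation
Step 2: Apply multiplier 1.2 to records where room_type = 'suite'
Step 3: Correct result = 40.4
Step 4: Claimed result = 40.4
Step 5: 40.4 = 40.4 ✓
Conclusion: The claimed result is correct.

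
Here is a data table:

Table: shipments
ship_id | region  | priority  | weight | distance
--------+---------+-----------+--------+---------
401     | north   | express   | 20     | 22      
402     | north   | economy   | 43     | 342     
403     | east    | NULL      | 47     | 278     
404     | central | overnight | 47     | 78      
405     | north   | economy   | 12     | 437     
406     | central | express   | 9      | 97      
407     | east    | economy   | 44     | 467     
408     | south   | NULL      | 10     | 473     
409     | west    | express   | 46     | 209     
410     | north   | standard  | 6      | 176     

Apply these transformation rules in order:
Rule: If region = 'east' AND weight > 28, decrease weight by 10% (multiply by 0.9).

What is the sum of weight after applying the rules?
274.9

Step 1: Find records where region = 'east' AND weight > 28
Step 2: 2 records match, summing to 91
Step 3: After multiplier: 91 × 0.9 = 81.9
Step 4: Unaffected records sum: 193
Step 5: Final sum = 81.9 + 193 = 274.9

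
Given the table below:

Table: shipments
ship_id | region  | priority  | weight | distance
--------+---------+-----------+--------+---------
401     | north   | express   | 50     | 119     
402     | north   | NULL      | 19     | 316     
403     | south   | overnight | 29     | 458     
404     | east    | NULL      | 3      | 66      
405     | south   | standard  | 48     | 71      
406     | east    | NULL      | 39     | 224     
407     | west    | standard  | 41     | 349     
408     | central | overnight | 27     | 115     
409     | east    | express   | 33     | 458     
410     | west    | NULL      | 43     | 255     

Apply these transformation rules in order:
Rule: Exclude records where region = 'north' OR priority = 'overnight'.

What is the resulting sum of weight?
207

Step 1: Find records where region = 'north' OR priority = 'overnight'
Step 2: 4 records match, summing to 125
Step 3: Original sum: 332
Step 4: Remaining sum = 332 - 125 = 207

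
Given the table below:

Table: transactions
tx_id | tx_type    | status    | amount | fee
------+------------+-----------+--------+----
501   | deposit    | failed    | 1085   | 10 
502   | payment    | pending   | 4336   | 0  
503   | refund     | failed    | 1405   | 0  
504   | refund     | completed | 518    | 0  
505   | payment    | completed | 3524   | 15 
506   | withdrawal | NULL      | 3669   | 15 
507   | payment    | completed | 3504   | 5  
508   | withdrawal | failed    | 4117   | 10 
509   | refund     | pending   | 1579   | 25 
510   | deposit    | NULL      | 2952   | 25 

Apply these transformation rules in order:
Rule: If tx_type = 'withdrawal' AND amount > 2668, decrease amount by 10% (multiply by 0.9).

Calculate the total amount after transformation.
25910.4

Step 1: Find records where tx_type = 'withdrawal' AND amount > 2668
Step 2: 2 records match, summing to 7786
Step 3: After multiplier: 7786 × 0.9 = 7007.4
Step 4: Unaffected records sum: 18903
Step 5: Final sum = 7007.4 + 18903 = 25910.4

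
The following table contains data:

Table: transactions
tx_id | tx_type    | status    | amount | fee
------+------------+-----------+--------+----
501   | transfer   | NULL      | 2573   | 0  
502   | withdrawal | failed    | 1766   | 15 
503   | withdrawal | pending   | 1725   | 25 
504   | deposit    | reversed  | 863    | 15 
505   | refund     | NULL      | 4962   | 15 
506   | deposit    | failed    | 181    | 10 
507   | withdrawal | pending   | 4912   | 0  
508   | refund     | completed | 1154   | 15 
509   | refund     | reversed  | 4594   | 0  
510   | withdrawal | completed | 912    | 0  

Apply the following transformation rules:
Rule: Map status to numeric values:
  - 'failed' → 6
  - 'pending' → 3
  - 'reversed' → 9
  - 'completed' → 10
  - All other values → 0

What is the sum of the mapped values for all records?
56

Step 1: Apply mapping to each record
Step 2: Count by status:
  'failed': 2 records × 6 = 12
  'pending': 2 records × 3 = 6
  'reversed': 2 records × 9 = 18
  'completed': 2 records × 10 = 20
Step 3: Sum all mapped values = 56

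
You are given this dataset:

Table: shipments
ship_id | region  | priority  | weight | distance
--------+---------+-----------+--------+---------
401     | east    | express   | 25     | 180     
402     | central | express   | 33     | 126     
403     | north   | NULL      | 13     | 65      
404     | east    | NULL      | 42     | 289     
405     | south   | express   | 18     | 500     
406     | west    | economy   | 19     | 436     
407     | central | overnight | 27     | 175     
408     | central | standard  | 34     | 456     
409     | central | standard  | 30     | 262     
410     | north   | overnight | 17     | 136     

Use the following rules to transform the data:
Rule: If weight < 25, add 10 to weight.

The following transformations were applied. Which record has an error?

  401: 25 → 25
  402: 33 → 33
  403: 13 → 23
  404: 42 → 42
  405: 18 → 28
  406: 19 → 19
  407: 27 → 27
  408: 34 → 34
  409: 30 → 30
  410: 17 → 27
Record 406 has an error. The correct transformed value should be 29, not 19.

Step 1: Check each record against the rule
Step 2: Record 406 has weight = 19
Step 3: Since 19 < 25, the bonus should have been applied
Step 4: Correct value = 29, but claimed value = 19
Conclusion: Record 406 has the error.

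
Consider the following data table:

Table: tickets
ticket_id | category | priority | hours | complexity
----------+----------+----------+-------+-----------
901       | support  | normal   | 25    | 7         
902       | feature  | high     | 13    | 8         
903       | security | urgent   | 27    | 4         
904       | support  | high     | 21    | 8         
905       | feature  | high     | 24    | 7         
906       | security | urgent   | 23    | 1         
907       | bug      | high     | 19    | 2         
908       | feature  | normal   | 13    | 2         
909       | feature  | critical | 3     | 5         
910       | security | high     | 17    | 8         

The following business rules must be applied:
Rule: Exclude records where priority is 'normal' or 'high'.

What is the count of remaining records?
3

Step 1: Count records to exclude
  - 2 (normal) + 5 (high) = 7 records
Step 2: Total records: 10
Step 3: Remaining = 10 - 7 = 3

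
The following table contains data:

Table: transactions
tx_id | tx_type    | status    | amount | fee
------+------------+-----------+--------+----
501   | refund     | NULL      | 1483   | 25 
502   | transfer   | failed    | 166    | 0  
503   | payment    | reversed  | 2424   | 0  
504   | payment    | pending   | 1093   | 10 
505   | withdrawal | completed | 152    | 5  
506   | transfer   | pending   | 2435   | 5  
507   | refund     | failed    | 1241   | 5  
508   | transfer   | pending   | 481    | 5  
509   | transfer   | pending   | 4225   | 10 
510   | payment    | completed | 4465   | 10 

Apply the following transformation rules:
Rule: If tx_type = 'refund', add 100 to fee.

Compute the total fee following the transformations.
275

Step 1: Count records where tx_type = 'refund': 2
Step 2: Total bonus added: 2 × 100 = 200
Step 3: Original sum of fee: 75
Step 4: Final sum = 75 + 200 = 275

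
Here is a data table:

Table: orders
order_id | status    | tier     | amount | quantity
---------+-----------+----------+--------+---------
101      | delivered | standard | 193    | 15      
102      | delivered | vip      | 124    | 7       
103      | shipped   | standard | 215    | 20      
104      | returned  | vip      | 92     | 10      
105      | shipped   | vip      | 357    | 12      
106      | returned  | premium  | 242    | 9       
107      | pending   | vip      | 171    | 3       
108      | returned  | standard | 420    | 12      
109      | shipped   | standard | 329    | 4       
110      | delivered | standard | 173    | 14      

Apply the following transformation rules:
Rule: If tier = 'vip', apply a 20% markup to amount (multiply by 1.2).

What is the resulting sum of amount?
2464.8

Step 1: Records with tier = 'vip' have total amount = 744
Step 2: Apply multiplier: 744 × 1.2 = 892.8
Step 3: Other records total: 1572
Step 4: Final sum = 892.8 + 1572 = 2464.8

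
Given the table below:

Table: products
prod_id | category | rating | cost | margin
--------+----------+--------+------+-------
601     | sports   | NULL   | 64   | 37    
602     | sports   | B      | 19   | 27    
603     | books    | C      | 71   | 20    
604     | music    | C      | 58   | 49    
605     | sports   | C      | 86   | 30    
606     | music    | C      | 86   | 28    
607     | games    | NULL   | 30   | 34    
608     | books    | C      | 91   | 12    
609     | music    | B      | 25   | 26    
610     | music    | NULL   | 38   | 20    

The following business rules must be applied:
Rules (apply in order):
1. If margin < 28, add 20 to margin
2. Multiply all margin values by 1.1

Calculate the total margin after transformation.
421.3

Step 1: Apply Rule 1 - Add 20 to records with margin < 28
  - 5 records affected: 105 + (5 × 20) = 205
  - Unaffected records: 178
  - Sum after Rule 1: 383
Step 2: Apply Rule 2 - Multiply all by 1.1
  - 383 × 1.1 = 421.3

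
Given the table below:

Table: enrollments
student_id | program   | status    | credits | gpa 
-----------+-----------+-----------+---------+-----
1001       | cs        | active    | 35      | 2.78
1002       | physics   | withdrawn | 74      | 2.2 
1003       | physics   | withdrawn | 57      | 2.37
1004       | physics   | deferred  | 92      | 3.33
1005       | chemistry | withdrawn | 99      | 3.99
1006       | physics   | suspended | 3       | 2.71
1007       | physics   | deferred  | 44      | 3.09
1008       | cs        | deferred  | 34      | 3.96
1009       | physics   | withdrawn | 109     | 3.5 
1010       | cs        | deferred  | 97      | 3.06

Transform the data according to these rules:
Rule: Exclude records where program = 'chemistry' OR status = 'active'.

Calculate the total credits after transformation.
510

Step 1: Find records where program = 'chemistry' OR status = 'active'
Step 2: 2 records match, summing to 134
Step 3: Original sum: 644
Step 4: Remaining sum = 644 - 134 = 510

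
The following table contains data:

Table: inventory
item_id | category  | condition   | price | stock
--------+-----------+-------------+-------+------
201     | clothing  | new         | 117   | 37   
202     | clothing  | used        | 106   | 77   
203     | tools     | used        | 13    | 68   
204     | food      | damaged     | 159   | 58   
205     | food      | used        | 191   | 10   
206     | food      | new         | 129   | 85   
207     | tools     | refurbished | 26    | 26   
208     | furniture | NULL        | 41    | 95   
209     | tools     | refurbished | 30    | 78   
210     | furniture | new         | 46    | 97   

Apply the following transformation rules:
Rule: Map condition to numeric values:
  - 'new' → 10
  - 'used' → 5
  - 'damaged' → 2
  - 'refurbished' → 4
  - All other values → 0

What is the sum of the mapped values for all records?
55

Step 1: Apply mapping to each record
Step 2: Count by status:
  'new': 3 records × 10 = 30
  'used': 3 records × 5 = 15
  'damaged': 1 records × 2 = 2
  'refurbished': 2 records × 4 = 8
Step 3: Sum all mapped values = 55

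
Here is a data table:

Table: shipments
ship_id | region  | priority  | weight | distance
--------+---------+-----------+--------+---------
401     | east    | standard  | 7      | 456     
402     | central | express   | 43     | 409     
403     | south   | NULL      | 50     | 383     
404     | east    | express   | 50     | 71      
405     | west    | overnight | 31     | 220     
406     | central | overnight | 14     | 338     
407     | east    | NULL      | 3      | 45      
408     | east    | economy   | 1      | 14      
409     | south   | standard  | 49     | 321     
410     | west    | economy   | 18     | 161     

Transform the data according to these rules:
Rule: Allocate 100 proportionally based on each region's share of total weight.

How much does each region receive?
central: 21.43, east: 22.93, south: 37.22, west: 18.42

Step 1: Calculate total weight = 266
Step 2: Calculate each region's proportion:
  central: 57/266 = 21.43% → 21.43
  east: 61/266 = 22.93% → 22.93
  south: 99/266 = 37.22% → 37.22
  west: 49/266 = 18.42% → 18.42
Step 3: Verify: sum of allocations ≈ 100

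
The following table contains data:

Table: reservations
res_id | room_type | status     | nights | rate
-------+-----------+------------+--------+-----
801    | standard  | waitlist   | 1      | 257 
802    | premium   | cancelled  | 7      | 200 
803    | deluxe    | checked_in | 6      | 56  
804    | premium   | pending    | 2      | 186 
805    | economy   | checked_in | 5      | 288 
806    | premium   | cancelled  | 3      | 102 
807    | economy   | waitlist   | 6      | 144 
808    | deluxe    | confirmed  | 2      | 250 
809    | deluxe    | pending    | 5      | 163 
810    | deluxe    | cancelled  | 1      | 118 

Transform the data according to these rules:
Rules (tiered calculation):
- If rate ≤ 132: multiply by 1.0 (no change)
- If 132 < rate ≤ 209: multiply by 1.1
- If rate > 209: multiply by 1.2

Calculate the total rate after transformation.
1992.3

Step 1: Tier 1 (rate ≤ 132): 3 records, sum = 276 × 1.0 = 276.0
Step 2: Tier 2 (132 < rate ≤ 209): 4 records, sum = 693 × 1.1 = 762.3
Step 3: Tier 3 (rate > 209): 3 records, sum = 795 × 1.2 = 954.0
Step 4: Final sum = 276.0 + 762.3 + 954.0 = 1992.3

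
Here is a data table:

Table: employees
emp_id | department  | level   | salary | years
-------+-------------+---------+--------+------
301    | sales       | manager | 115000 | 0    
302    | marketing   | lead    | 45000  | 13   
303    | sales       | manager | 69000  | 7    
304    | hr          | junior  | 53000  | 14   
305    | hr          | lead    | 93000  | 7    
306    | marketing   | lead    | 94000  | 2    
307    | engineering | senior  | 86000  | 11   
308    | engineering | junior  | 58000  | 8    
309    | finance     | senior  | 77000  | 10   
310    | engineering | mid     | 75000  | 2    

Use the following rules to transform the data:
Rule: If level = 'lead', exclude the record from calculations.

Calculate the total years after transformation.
52

Step 1: Identify records where level = 'lead'
Step 2: The excluded records sum to 22
Step 3: Original total years = 74
Step 4: Remaining total = 74 - 22 = 52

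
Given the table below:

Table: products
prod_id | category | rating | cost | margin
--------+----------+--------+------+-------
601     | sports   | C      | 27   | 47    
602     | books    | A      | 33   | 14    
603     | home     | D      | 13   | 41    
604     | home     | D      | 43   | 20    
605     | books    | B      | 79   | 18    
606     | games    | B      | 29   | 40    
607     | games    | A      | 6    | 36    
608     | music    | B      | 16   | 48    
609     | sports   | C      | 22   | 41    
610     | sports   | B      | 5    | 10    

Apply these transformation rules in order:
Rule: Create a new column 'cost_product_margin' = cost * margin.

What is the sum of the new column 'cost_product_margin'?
7642

Step 1: For each record, compute cost * margin
Example calculations:
  27 * 47 = 1269
  33 * 14 = 462
  13 * 41 = 533
  ...
Step 2: Sum all derived values
Step 3: Total = 7642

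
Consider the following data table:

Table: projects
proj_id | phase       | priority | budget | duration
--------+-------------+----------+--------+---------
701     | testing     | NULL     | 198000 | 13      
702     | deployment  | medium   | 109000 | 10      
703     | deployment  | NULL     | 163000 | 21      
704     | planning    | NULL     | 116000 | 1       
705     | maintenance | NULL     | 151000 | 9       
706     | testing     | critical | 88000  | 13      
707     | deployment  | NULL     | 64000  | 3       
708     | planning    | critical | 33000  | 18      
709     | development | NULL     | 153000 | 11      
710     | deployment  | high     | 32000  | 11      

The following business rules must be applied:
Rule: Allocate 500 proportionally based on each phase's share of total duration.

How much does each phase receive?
deployment: 204.55, development: 50.0, maintenance: 40.91, planning: 86.36, testing: 118.18

Step 1: Calculate total duration = 110
Step 2: Calculate each phase's proportion:
  deployment: 45/110 = 40.91% → 204.55
  development: 11/110 = 10.00% → 50.0
  maintenance: 9/110 = 8.18% → 40.91
  planning: 19/110 = 17.27% → 86.36
  testing: 26/110 = 23.64% → 118.18
Step 3: Verify: sum of allocations ≈ 500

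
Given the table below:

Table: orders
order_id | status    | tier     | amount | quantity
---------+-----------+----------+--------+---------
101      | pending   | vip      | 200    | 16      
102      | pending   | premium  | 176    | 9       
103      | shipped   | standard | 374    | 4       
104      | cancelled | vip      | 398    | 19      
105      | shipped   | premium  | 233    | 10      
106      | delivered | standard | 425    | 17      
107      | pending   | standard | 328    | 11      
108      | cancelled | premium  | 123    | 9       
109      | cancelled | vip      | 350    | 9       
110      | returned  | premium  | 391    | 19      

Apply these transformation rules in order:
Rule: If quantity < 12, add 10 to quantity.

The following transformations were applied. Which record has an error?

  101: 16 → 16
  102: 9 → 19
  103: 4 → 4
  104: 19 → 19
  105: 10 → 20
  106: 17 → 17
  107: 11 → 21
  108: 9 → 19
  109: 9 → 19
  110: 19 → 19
Record 103 has an error. The correct transformed value should be 14, not 4.

Step 1: Check each record against the rule
Step 2: Record 103 has quantity = 4
Step 3: Since 4 < 12, the bonus should have been applied
Step 4: Correct value = 14, but claimed value = 4
Conclusion: Record 103 has the error.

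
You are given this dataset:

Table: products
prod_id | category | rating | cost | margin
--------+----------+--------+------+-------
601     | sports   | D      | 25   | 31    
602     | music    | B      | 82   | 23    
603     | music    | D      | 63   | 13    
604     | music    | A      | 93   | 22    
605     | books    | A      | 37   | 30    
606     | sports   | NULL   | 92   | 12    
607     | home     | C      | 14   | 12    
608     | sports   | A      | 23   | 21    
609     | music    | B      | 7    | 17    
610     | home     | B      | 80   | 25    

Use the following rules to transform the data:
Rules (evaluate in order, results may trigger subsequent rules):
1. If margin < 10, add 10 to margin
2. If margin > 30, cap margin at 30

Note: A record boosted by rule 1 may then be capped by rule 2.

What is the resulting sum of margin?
205

Step 1: Apply rule 1 to records with margin < 10
  - 0 records get bonus of 10
  - Of these, 0 records then exceed 30 and get capped
Step 2: Apply rule 2 to records with margin > 30
  - 1 records (original) are capped
Step 3: Calculate final sum = 205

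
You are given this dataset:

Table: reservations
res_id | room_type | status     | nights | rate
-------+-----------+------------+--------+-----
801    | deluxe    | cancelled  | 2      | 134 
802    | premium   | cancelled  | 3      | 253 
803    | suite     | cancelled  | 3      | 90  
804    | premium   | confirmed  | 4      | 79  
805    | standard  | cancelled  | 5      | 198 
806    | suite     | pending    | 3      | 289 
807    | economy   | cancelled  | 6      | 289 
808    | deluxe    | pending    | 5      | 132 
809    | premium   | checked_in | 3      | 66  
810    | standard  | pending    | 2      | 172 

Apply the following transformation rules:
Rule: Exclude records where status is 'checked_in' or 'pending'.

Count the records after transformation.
6

Step 1: Count records to exclude
  - 1 (checked_in) + 3 (pending) = 4 records
Step 2: Total records: 10
Step 3: Remaining = 10 - 4 = 6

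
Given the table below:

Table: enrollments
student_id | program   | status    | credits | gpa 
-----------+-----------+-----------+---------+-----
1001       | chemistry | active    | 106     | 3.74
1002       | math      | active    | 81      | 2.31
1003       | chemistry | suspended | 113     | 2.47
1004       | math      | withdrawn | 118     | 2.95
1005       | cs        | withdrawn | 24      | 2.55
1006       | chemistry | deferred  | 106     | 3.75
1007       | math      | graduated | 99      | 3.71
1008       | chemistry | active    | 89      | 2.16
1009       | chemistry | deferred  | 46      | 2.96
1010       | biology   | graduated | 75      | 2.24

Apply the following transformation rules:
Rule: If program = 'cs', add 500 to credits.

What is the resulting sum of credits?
1357

Step 1: Count records where program = 'cs': 1
Step 2: Total bonus added: 1 × 500 = 500
Step 3: Original sum of credits: 857
Step 4: Final sum = 857 + 500 = 1357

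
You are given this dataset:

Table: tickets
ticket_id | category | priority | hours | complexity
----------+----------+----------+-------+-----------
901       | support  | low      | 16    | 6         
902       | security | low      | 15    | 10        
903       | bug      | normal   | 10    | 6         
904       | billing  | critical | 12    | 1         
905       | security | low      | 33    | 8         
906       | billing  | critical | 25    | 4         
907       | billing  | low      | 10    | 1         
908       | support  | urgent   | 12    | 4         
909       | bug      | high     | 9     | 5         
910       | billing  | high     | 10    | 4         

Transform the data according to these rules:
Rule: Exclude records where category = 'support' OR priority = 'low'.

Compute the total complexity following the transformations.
20

Step 1: Find records where category = 'support' OR priority = 'low'
Step 2: 5 records match, summing to 29
Step 3: Original sum: 49
Step 4: Remaining sum = 49 - 29 = 20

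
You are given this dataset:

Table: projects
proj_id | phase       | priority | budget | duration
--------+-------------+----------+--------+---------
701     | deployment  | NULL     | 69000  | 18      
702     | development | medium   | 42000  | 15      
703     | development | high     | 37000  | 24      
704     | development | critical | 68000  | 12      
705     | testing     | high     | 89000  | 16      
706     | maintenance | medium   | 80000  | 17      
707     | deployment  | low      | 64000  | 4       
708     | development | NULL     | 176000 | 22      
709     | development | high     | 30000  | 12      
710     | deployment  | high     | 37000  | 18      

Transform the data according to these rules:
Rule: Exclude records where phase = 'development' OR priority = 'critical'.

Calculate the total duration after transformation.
73

Step 1: Find records where phase = 'development' OR priority = 'critical'
Step 2: 5 records match, summing to 85
Step 3: Original sum: 158
Step 4: Remaining sum = 158 - 85 = 73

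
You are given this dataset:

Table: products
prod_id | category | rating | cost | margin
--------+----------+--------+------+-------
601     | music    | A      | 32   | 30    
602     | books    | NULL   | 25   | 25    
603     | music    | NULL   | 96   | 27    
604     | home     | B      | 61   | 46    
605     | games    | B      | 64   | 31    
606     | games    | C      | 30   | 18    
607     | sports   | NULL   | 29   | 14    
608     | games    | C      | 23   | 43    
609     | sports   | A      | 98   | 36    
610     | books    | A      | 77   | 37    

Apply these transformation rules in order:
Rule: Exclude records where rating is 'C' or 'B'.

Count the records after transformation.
6

Step 1: Count records to exclude
  - 2 (C) + 2 (B) = 4 records
Step 2: Total records: 10
Step 3: Remaining = 10 - 4 = 6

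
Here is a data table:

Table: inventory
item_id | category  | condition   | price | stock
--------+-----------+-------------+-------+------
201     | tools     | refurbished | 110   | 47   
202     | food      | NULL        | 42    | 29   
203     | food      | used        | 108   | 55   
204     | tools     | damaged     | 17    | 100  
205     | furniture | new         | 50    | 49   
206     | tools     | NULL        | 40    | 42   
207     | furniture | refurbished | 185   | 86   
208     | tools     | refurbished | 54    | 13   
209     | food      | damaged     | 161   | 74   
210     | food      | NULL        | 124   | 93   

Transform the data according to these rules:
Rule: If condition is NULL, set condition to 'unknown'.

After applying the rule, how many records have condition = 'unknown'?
3

Step 1: Count records where condition IS NULL
Step 2: Found 3 records with NULL condition
Step 3: These records will have condition set to 'unknown'
Step 4: Records already having condition = 'unknown': 0
Step 5: Answer: 3 + 0 = 3 records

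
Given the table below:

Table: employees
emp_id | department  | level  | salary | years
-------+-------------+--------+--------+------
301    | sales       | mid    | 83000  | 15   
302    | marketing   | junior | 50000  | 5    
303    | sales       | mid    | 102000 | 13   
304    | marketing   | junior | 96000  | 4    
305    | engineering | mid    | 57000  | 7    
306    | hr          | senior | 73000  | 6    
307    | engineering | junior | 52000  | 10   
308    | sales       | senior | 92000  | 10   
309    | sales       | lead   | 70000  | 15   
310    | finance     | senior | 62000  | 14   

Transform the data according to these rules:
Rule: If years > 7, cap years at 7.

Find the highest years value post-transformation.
7

Step 1: Original maximum years = 15
Step 2: Apply cap at 7
Step 3: 6 records had years > 7 and were capped
Step 4: Maximum after transformation = 7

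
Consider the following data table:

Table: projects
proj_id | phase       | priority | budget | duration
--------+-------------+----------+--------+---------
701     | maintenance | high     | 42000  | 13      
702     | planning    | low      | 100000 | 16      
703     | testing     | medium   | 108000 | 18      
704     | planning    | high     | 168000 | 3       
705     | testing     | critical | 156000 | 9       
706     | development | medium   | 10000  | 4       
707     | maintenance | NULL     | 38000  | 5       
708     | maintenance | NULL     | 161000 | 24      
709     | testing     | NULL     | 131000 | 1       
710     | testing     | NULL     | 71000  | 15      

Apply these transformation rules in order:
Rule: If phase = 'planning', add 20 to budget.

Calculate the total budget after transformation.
985040

Step 1: Count records where phase = 'planning': 2
Step 2: Total bonus added: 2 × 20 = 40
Step 3: Original sum of budget: 985000
Step 4: Final sum = 985000 + 40 = 985040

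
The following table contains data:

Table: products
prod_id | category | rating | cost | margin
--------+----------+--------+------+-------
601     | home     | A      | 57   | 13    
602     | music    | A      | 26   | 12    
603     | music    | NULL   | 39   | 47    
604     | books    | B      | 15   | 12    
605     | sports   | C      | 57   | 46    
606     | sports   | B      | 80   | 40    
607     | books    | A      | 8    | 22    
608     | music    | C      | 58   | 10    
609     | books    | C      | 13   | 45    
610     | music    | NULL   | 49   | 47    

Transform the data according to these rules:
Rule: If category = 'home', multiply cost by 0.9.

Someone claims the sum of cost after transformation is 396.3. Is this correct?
Yes, the result is correct.

Step 1: Calculate the correct sum after transformation
Step 2: Apply multiplier 0.9 to records where category = 'home'
Step 3: Correct result = 396.3
Step 4: Claimed result = 396.3
Step 5: 396.3 = 396.3 ✓
Conclusion: The claimed result is correct.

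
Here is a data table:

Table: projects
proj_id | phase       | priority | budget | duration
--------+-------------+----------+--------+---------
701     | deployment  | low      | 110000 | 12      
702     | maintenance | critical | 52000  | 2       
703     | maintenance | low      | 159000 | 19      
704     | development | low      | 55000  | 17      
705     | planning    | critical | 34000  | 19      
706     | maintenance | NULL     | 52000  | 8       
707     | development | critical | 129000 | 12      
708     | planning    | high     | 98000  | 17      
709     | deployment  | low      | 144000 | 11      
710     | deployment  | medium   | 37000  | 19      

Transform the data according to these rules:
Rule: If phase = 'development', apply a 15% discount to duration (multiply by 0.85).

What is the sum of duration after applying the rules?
131.65

Step 1: Records with phase = 'development' have total duration = 29
Step 2: Apply multiplier: 29 × 0.85 = 24.65
Step 3: Other records total: 107
Step 4: Final sum = 24.65 + 107 = 131.65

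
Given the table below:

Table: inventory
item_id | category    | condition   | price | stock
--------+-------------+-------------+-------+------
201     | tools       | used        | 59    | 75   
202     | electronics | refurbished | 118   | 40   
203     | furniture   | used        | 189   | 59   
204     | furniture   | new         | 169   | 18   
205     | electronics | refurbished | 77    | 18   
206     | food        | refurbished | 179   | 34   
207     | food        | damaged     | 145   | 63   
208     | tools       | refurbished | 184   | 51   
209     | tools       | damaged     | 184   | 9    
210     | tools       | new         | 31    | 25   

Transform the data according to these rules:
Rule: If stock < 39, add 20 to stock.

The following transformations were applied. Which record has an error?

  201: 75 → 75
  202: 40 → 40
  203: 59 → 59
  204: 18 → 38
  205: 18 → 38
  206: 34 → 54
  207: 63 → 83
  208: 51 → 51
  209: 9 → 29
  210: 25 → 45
Record 207 has an error. The correct transformed value should be 63, not 83.

Step 1: Check each record against the rule
Step 2: Record 207 has stock = 63
Step 3: Since 63 >= 39, the bonus should not have been applied
Step 4: Correct value = 63, but claimed value = 83
Conclusion: Record 207 has the error.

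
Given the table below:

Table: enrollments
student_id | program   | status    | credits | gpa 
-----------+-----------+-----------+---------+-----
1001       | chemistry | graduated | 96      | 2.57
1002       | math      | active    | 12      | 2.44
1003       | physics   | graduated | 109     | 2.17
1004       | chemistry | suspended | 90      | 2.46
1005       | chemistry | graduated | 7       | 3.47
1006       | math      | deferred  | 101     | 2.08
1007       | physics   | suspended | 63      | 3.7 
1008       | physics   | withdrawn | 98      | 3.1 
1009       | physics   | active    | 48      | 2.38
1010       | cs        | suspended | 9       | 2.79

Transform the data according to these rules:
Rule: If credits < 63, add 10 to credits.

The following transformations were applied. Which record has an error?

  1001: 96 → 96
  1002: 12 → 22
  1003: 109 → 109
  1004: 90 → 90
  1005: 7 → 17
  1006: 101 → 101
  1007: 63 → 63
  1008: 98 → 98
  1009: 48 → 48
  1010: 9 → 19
Record 1009 has an error. The correct transformed value should be 58, not 48.

Step 1: Check each record against the rule
Step 2: Record 1009 has credits = 48
Step 3: Since 48 < 63, the bonus should have been applied
Step 4: Correct value = 58, but claimed value = 48
Conclusion: Record 1009 has the error.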